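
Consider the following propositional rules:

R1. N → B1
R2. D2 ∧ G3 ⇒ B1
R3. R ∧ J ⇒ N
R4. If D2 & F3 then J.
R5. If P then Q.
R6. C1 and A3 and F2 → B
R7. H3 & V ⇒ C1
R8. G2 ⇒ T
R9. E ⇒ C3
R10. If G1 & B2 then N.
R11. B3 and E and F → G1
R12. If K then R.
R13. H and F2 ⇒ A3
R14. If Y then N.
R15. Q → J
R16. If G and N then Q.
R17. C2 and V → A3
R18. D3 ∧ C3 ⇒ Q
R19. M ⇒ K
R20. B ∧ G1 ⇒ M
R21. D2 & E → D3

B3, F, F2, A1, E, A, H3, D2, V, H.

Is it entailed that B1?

Yes

C1  (by R7: H3, V)
C3  (by R9: E)
G1  (by R11: B3, E, F)
A3  (by R13: H, F2)
D3  (by R21: D2, E)
B  (by R6: C1, A3, F2)
Q  (by R18: D3, C3)
M  (by R20: B, G1)
J  (by R15: Q)
K  (by R19: M)
R  (by R12: K)
N  (by R3: R, J)
B1  (by R1: N)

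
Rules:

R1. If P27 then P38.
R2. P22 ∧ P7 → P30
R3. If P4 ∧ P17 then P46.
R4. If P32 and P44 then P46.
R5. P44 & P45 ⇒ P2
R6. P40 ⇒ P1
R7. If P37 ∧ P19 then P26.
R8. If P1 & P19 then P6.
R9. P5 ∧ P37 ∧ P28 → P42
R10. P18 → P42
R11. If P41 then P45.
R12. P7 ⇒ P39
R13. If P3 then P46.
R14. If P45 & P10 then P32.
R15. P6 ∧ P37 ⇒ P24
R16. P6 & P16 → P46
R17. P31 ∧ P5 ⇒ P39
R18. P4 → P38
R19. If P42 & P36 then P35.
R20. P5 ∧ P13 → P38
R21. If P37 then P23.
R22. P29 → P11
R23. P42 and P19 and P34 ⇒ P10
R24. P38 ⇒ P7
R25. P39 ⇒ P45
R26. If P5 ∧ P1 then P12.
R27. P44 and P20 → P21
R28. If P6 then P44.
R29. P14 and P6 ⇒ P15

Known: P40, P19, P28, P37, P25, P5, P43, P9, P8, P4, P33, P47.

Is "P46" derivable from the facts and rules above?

No

Forward chaining from the given facts derives: P1, P26, P6, P42, P24, P38, P23, P7, P12, P44, P39, P45, P2.
Rules concluding P46: R3 needs P17; R4 needs P32; R13 needs P3; R16 needs P16 — none of these are established.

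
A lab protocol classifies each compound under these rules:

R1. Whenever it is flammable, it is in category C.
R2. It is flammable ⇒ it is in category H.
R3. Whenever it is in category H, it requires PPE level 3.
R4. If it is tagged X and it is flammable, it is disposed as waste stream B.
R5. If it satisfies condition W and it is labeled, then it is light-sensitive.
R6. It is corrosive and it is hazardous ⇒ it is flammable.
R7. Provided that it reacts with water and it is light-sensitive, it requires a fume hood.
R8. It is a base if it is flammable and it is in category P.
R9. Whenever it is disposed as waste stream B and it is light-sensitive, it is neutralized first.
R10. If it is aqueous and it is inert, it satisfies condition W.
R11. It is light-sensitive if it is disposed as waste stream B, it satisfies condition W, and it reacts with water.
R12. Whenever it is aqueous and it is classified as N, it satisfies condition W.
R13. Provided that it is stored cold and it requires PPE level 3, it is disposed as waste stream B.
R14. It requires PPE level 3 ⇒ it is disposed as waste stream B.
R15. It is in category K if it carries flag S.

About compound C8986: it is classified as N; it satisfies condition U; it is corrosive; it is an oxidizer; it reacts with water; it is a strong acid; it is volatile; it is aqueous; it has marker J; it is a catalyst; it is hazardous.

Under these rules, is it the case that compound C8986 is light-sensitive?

Yes

By R6 (it is corrosive, it is hazardous): it is flammable.
By R12 (it is aqueous, it is classified as N): it satisfies condition W.
By R2 (it is flammable): it is in category H.
By R3 (it is in category H): it requires PPE level 3.
By R14 (it requires PPE level 3): it is disposed as waste stream B.
By R11 (it is disposed as waste stream B, it satisfies condition W, it reacts with water): it is light-sensitive.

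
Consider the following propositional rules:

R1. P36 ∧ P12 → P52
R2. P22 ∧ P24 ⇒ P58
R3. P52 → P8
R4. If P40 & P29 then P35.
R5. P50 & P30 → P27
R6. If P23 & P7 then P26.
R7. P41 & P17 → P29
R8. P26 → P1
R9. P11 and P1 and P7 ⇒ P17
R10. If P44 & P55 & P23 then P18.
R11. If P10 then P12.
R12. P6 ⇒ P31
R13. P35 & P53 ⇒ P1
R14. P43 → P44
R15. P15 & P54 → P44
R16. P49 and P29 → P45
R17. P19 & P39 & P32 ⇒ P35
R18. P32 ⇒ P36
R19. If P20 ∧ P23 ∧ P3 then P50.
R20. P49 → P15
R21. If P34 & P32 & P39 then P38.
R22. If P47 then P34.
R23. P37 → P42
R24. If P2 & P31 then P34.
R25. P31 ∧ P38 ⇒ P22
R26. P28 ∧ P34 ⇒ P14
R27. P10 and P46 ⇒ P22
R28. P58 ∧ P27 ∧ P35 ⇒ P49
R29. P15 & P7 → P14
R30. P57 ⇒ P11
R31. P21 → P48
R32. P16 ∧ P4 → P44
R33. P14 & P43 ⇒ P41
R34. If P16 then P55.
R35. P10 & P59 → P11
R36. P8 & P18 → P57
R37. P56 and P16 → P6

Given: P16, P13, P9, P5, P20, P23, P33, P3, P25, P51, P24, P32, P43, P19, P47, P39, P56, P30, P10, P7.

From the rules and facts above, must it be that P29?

Yes

P26  (by R6: P23, P7)
P1  (by R8: P26)
P12  (by R11: P10)
P44  (by R14: P43)
P35  (by R17: P19, P39, P32)
P36  (by R18: P32)
P50  (by R19: P20, P23, P3)
P34  (by R22: P47)
P55  (by R34: P16)
P6  (by R37: P56, P16)
P52  (by R1: P36, P12)
P8  (by R3: P52)
P27  (by R5: P50, P30)
P18  (by R10: P44, P55, P23)
P31  (by R12: P6)
P38  (by R21: P34, P32, P39)
P22  (by R25: P31, P38)
P57  (by R36: P8, P18)
P58  (by R2: P22, P24)
P49  (by R28: P58, P27, P35)
P11  (by R30: P57)
P17  (by R9: P11, P1, P7)
P15  (by R20: P49)
P14  (by R29: P15, P7)
P41  (by R33: P14, P43)
P29  (by R7: P41, P17)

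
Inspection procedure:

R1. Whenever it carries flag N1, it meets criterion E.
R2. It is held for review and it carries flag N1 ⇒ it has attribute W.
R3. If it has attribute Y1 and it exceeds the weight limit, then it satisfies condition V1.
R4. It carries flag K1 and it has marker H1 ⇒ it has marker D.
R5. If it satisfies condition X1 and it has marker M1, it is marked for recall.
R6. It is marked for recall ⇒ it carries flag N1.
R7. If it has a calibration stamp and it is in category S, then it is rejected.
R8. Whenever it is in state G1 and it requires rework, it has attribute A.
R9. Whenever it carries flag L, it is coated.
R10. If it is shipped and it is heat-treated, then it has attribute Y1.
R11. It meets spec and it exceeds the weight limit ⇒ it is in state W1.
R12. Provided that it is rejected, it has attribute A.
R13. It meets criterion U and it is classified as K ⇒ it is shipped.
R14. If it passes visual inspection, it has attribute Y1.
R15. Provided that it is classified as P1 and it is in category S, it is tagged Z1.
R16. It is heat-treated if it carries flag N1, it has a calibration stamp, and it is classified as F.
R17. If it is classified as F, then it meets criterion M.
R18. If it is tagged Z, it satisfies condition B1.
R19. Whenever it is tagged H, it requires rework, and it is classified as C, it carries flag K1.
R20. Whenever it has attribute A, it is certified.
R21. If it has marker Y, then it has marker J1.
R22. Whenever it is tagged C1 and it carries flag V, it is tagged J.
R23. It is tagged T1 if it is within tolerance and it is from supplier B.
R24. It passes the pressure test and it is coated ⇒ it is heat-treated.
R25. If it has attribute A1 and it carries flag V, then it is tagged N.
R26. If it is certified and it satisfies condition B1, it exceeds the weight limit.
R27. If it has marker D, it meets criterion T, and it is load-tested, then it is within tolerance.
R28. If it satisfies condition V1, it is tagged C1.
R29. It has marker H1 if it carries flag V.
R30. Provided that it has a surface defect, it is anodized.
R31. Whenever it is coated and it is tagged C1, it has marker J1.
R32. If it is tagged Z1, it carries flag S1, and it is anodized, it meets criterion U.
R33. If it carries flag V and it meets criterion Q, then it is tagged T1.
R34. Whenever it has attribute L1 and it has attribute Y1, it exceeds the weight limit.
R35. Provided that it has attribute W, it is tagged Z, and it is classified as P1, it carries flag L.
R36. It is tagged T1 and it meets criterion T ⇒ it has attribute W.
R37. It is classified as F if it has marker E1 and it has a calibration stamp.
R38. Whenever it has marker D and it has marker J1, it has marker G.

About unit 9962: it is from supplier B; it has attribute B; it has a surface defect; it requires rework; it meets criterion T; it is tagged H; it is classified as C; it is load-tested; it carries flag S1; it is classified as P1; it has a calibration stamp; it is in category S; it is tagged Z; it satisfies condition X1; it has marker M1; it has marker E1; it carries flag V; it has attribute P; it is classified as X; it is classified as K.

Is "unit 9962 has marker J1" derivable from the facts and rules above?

By R5 (it satisfies condition X1, it has marker M1): it is marked for recall.
By R6 (it is marked for recall): it carries flag N1.
By R7 (it has a calibration stamp, it is in category S): it is rejected.
By R12 (it is rejected): it has attribute A.
By R15 (it is classified as P1, it is in category S): it is tagged Z1.
By R18 (it is tagged Z): it satisfies condition B1.
By R19 (it is tagged H, it requires rework, it is classified as C): it carries flag K1.
By R20 (it has attribute A): it is certified.
By R26 (it is certified, it satisfies condition B1): it exceeds the weight limit.
By R29 (it carries flag V): it has marker H1.
By R30 (it has a surface defect): it is anodized.
By R32 (it is tagged Z1, it carries flag S1, it is anodized): it meets criterion U.
By R37 (it has marker E1, it has a calibration stamp): it is classified as F.
By R4 (it carries flag K1, it has marker H1): it has marker D.
By R13 (it meets criterion U, it is classified as K): it is shipped.
By R16 (it carries flag N1, it has a calibration stamp, it is classified as F): it is heat-treated.
By R27 (it has marker D, it meets criterion T, it is load-tested): it is within tolerance.
By R10 (it is shipped, it is heat-treated): it has attribute Y1.
By R23 (it is within tolerance, it is from supplier B): it is tagged T1.
By R36 (it is tagged T1, it meets criterion T): it has attribute W.
By R3 (it has attribute Y1, it exceeds the weight limit): it satisfies condition V1.
By R28 (it satisfies condition V1): it is tagged C1.
By R35 (it has attribute W, it is tagged Z, it is classified as P1): it carries flag L.
By R9 (it carries flag L): it is coated.
By R31 (it is coated, it is tagged C1): it has marker J1.

Yes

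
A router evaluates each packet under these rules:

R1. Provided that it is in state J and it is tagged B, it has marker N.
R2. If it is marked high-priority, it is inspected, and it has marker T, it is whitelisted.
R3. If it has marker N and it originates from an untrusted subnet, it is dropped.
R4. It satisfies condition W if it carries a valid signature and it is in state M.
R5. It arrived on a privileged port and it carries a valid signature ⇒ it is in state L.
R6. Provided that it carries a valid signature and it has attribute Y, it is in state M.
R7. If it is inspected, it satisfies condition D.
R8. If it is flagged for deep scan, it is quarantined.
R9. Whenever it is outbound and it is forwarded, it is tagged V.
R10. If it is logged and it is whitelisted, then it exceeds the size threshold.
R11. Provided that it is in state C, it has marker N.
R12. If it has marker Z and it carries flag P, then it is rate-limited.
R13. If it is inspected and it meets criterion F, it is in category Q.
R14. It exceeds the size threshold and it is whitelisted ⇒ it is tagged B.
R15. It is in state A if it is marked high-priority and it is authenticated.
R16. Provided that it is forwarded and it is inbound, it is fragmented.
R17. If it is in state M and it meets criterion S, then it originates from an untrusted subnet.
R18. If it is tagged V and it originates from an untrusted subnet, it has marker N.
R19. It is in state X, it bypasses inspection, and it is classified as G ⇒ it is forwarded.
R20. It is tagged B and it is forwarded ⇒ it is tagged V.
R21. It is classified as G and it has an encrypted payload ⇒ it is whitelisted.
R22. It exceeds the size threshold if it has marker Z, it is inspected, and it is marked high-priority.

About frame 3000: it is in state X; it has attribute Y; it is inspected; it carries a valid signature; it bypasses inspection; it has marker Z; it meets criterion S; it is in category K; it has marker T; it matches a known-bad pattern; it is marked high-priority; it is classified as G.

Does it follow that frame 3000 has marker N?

By R2 (it is marked high-priority, it is inspected, it has marker T): it is whitelisted.
By R6 (it carries a valid signature, it has attribute Y): it is in state M.
By R17 (it is in state M, it meets criterion S): it originates from an untrusted subnet.
By R19 (it is in state X, it bypasses inspection, it is classified as G): it is forwarded.
By R22 (it has marker Z, it is inspected, it is marked high-priority): it exceeds the size threshold.
By R14 (it exceeds the size threshold, it is whitelisted): it is tagged B.
By R20 (it is tagged B, it is forwarded): it is tagged V.
By R18 (it is tagged V, it originates from an untrusted subnet): it has marker N.

Yes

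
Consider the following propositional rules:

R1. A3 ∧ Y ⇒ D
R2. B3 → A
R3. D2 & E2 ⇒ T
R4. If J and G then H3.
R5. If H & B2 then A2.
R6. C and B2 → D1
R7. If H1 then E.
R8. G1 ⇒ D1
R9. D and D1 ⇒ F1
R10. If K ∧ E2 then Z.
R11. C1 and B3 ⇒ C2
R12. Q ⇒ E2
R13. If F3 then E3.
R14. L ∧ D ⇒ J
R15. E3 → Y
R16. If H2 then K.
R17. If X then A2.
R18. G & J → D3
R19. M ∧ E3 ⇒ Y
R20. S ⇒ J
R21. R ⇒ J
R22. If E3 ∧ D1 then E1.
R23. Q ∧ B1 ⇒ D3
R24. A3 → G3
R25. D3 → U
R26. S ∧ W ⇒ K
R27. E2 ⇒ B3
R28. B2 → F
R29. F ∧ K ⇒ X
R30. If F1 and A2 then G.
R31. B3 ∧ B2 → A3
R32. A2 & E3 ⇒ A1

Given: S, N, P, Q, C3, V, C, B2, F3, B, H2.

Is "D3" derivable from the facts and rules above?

D1  (by R6: C, B2)
E2  (by R12: Q)
E3  (by R13: F3)
Y  (by R15: E3)
K  (by R16: H2)
J  (by R20: S)
B3  (by R27: E2)
F  (by R28: B2)
X  (by R29: F, K)
A3  (by R31: B3, B2)
D  (by R1: A3, Y)
F1  (by R9: D, D1)
A2  (by R17: X)
G  (by R30: F1, A2)
D3  (by R18: G, J)

Yes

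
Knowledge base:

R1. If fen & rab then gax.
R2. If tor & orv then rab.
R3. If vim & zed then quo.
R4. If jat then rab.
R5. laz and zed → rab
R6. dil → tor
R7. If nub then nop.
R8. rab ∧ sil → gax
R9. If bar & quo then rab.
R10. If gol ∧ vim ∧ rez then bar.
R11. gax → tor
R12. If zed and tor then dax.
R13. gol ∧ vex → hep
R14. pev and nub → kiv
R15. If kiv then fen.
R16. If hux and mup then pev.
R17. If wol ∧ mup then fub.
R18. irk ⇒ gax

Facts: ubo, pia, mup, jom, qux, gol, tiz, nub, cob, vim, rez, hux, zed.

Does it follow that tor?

Yes

quo  (by R3: vim, zed)
bar  (by R10: gol, vim, rez)
pev  (by R16: hux, mup)
rab  (by R9: bar, quo)
kiv  (by R14: pev, nub)
fen  (by R15: kiv)
gax  (by R1: fen, rab)
tor  (by R11: gax)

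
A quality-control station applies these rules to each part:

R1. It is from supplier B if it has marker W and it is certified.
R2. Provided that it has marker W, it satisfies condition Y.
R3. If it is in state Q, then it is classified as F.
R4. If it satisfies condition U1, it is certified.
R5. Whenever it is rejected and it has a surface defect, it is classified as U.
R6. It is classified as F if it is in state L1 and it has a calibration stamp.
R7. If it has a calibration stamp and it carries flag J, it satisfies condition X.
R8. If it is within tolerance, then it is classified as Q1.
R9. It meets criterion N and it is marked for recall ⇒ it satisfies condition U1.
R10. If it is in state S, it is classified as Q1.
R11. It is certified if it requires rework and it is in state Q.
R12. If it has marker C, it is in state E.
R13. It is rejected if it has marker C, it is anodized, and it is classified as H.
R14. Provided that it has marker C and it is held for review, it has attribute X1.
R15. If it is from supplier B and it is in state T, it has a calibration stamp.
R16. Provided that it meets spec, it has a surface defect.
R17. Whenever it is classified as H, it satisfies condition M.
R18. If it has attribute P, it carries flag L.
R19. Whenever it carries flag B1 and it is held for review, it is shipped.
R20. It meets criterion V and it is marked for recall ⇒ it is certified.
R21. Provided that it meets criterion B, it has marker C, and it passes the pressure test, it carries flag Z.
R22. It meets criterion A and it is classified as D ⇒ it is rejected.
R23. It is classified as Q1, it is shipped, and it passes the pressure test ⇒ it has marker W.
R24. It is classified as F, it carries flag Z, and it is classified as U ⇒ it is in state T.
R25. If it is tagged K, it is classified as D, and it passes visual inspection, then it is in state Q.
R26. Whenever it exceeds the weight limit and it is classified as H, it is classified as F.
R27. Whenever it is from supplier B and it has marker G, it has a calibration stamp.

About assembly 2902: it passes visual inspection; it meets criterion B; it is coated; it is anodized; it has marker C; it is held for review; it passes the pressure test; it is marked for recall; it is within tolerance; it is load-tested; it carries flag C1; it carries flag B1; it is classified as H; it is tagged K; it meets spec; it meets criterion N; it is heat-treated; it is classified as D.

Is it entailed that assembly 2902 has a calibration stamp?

Yes

By R8 (it is within tolerance): it is classified as Q1.
By R9 (it meets criterion N, it is marked for recall): it satisfies condition U1.
By R13 (it has marker C, it is anodized, it is classified as H): it is rejected.
By R16 (it meets spec): it has a surface defect.
By R19 (it carries flag B1, it is held for review): it is shipped.
By R21 (it meets criterion B, it has marker C, it passes the pressure test): it carries flag Z.
By R23 (it is classified as Q1, it is shipped, it passes the pressure test): it has marker W.
By R25 (it is tagged K, it is classified as D, it passes visual inspection): it is in state Q.
By R3 (it is in state Q): it is classified as F.
By R4 (it satisfies condition U1): it is certified.
By R5 (it is rejected, it has a surface defect): it is classified as U.
By R24 (it is classified as F, it carries flag Z, it is classified as U): it is in state T.
By R1 (it has marker W, it is certified): it is from supplier B.
By R15 (it is from supplier B, it is in state T): it has a calibration stamp.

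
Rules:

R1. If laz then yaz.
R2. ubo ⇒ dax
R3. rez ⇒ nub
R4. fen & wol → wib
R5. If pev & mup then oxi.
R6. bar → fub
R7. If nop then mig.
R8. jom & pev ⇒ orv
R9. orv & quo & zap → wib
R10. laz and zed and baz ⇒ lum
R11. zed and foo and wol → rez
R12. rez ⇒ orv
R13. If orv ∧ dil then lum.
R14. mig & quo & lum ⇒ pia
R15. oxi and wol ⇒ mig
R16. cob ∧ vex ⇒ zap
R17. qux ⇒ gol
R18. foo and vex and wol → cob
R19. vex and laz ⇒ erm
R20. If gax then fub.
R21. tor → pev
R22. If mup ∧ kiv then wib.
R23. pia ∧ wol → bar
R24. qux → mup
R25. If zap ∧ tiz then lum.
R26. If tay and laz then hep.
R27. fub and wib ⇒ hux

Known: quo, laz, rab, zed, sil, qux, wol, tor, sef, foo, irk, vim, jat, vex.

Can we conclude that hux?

Forward chaining from the given facts derives: yaz, rez, orv, gol, cob, erm, pev, mup, nub, oxi, mig, zap, wib.
The only rule concluding hux is R27, which needs fub; that is never established.

No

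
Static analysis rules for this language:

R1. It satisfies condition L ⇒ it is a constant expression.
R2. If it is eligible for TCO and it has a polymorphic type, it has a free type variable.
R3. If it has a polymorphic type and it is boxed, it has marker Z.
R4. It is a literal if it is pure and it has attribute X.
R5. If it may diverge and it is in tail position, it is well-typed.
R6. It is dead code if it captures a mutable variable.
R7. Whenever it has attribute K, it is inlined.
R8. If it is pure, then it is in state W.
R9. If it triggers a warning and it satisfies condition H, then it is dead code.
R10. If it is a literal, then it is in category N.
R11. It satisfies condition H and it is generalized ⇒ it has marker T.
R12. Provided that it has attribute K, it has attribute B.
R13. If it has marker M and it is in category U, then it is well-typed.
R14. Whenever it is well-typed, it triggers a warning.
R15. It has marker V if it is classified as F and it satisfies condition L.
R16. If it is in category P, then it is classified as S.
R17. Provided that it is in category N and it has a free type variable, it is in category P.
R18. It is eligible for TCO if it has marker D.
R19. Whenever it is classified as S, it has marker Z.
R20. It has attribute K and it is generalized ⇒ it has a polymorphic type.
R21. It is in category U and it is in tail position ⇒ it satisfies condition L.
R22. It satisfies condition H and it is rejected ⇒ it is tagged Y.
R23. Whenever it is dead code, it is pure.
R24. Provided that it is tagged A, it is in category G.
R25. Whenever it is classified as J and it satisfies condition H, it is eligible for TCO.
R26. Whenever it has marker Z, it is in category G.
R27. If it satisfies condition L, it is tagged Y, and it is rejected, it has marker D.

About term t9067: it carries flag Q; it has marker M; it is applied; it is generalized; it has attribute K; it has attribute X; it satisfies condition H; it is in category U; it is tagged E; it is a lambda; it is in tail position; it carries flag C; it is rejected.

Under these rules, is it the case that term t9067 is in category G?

Yes

By R13 (it has marker M, it is in category U): it is well-typed.
By R14 (it is well-typed): it triggers a warning.
By R20 (it has attribute K, it is generalized): it has a polymorphic type.
By R21 (it is in category U, it is in tail position): it satisfies condition L.
By R22 (it satisfies condition H, it is rejected): it is tagged Y.
By R27 (it satisfies condition L, it is tagged Y, it is rejected): it has marker D.
By R9 (it triggers a warning, it satisfies condition H): it is dead code.
By R18 (it has marker D): it is eligible for TCO.
By R23 (it is dead code): it is pure.
By R2 (it is eligible for TCO, it has a polymorphic type): it has a free type variable.
By R4 (it is pure, it has attribute X): it is a literal.
By R10 (it is a literal): it is in category N.
By R17 (it is in category N, it has a free type variable): it is in category P.
By R16 (it is in category P): it is classified as S.
By R19 (it is classified as S): it has marker Z.
By R26 (it has marker Z): it is in category G.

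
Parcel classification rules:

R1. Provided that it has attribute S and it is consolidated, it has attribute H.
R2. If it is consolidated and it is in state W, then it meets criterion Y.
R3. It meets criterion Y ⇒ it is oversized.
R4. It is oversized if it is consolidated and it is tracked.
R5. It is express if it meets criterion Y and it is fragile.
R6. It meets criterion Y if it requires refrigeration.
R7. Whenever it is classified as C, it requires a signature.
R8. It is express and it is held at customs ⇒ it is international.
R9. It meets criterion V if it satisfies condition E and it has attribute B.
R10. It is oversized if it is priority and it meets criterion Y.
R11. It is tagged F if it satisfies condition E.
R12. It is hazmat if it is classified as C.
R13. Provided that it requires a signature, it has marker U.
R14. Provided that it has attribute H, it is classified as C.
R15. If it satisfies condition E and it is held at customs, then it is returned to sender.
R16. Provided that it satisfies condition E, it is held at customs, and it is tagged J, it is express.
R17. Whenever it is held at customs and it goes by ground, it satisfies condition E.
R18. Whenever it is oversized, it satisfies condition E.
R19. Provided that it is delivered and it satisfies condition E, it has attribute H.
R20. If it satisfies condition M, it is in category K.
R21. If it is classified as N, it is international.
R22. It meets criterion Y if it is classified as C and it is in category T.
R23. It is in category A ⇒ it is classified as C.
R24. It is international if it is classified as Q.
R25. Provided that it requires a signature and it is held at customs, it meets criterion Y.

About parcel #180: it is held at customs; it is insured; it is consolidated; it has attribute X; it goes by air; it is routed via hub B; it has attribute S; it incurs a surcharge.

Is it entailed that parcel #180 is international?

No

Forward chaining from the given facts derives: has attribute H, is classified as C, requires a signature, is hazmat, has marker U, meets criterion Y, is oversized, satisfies condition E, is tagged F, is returned to sender.
Rules concluding "it is international": R8 needs "it is express"; R21 needs "it is classified as N"; R24 needs "it is classified as Q" — none of these are established.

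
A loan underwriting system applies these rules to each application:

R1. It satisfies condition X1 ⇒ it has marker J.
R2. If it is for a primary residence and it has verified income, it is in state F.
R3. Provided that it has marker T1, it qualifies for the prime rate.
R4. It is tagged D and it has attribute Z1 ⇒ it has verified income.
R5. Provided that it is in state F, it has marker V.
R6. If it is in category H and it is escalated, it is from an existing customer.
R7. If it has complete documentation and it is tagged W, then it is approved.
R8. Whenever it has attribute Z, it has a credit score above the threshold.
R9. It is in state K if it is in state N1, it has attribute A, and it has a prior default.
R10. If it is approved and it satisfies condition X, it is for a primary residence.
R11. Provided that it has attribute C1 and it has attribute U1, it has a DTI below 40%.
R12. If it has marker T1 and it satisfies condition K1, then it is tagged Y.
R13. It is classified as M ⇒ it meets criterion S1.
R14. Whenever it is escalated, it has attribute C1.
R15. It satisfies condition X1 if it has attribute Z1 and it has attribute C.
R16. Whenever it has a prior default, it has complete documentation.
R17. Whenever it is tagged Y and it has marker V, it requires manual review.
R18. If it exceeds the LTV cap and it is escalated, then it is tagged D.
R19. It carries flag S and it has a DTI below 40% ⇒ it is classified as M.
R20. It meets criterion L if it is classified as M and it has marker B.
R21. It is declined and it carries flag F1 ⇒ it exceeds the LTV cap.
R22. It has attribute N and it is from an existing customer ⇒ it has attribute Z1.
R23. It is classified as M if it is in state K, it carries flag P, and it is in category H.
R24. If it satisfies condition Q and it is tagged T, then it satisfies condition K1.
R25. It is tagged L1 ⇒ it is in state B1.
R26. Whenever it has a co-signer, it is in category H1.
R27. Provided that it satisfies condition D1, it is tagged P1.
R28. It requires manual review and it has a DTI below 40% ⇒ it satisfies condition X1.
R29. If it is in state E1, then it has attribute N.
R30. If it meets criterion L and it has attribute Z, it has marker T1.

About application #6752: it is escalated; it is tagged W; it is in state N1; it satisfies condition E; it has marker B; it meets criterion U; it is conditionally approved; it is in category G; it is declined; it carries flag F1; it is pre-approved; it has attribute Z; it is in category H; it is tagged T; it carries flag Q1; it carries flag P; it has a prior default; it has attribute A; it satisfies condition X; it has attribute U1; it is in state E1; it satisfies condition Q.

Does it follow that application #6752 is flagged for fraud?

Forward chaining from the given facts derives: is from an existing customer, has a credit score above the threshold, is in state K, has attribute C1, has complete documentation, exceeds the LTV cap, is classified as M, satisfies condition K1, has attribute N, is approved, is for a primary residence, has a DTI below 40%, meets criterion S1, is tagged D, meets criterion L, has attribute Z1, has marker T1, qualifies for the prime rate, has verified income, is tagged Y, is in state F, has marker V, requires manual review, satisfies condition X1, has marker J.
No rule has "it is flagged for fraud" as its conclusion, and it is not among the given facts.

No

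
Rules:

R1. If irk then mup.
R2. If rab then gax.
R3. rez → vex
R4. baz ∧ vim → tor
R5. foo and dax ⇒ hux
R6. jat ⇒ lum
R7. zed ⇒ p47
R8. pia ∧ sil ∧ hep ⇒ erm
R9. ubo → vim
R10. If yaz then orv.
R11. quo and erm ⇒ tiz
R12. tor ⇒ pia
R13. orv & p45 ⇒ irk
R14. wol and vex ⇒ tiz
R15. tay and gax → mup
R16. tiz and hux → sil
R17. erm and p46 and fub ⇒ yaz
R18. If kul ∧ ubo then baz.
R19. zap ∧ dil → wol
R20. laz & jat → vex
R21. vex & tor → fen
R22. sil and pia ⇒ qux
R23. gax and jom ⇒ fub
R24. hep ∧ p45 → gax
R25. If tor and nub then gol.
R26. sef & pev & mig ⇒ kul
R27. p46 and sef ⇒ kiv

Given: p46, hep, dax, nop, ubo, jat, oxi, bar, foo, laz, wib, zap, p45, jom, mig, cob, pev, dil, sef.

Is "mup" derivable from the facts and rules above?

hux  (by R5: foo, dax)
vim  (by R9: ubo)
wol  (by R19: zap, dil)
vex  (by R20: laz, jat)
gax  (by R24: hep, p45)
kul  (by R26: sef, pev, mig)
tiz  (by R14: wol, vex)
sil  (by R16: tiz, hux)
baz  (by R18: kul, ubo)
fub  (by R23: gax, jom)
tor  (by R4: baz, vim)
pia  (by R12: tor)
erm  (by R8: pia, sil, hep)
yaz  (by R17: erm, p46, fub)
orv  (by R10: yaz)
irk  (by R13: orv, p45)
mup  (by R1: irk)

Yes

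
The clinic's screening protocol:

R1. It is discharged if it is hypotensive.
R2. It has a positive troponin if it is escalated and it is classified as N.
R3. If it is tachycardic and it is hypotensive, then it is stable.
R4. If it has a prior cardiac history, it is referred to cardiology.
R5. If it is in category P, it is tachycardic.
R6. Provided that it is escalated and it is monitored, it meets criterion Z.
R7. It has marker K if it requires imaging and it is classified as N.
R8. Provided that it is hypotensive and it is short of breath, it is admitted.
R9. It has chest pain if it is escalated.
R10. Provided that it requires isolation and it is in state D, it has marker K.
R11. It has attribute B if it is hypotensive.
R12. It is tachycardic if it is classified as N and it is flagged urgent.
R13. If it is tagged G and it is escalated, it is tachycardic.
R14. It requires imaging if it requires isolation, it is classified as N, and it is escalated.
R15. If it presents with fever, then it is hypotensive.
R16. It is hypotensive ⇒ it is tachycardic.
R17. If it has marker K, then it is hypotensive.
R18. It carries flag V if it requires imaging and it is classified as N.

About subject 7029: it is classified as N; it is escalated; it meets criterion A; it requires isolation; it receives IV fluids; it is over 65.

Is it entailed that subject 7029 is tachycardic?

By R14 (it requires isolation, it is classified as N, it is escalated): it requires imaging.
By R7 (it requires imaging, it is classified as N): it has marker K.
By R17 (it has marker K): it is hypotensive.
By R16 (it is hypotensive): it is tachycardic.

Yes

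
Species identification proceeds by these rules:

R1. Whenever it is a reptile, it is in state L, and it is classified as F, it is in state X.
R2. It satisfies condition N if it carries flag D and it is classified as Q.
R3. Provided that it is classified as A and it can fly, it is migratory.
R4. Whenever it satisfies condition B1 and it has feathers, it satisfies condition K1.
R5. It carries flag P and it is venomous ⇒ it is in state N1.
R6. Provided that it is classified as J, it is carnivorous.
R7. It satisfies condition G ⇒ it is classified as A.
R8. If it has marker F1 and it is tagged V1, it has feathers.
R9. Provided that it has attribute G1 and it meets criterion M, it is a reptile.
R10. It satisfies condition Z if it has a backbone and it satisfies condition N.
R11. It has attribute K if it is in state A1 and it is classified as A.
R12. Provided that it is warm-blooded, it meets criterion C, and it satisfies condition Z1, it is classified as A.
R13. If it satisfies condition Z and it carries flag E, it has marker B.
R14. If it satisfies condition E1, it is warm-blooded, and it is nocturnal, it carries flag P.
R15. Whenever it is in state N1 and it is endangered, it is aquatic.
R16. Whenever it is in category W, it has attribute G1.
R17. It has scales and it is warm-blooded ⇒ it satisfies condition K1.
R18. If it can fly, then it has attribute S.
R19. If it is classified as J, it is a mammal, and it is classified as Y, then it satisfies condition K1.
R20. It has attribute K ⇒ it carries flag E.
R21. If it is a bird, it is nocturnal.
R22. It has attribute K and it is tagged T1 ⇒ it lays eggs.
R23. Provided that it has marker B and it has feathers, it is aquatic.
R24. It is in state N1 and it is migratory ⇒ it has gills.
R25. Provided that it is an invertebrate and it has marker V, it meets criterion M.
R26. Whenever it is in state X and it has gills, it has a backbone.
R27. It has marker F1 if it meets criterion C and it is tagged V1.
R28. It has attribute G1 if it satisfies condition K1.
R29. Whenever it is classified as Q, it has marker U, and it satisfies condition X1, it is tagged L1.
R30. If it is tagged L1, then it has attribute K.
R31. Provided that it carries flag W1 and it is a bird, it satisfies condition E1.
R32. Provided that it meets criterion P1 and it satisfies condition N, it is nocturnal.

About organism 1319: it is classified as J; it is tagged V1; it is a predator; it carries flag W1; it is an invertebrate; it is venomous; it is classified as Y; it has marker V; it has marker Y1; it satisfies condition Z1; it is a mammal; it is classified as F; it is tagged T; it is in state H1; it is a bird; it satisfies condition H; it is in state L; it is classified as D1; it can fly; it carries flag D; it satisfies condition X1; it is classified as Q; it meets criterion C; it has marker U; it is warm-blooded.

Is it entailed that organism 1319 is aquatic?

Yes

By R2 (it carries flag D, it is classified as Q): it satisfies condition N.
By R12 (it is warm-blooded, it meets criterion C, it satisfies condition Z1): it is classified as A.
By R19 (it is classified as J, it is a mammal, it is classified as Y): it satisfies condition K1.
By R21 (it is a bird): it is nocturnal.
By R25 (it is an invertebrate, it has marker V): it meets criterion M.
By R27 (it meets criterion C, it is tagged V1): it has marker F1.
By R28 (it satisfies condition K1): it has attribute G1.
By R29 (it is classified as Q, it has marker U, it satisfies condition X1): it is tagged L1.
By R30 (it is tagged L1): it has attribute K.
By R31 (it carries flag W1, it is a bird): it satisfies condition E1.
By R3 (it is classified as A, it can fly): it is migratory.
By R8 (it has marker F1, it is tagged V1): it has feathers.
By R9 (it has attribute G1, it meets criterion M): it is a reptile.
By R14 (it satisfies condition E1, it is warm-blooded, it is nocturnal): it carries flag P.
By R20 (it has attribute K): it carries flag E.
By R1 (it is a reptile, it is in state L, it is classified as F): it is in state X.
By R5 (it carries flag P, it is venomous): it is in state N1.
By R24 (it is in state N1, it is migratory): it has gills.
By R26 (it is in state X, it has gills): it has a backbone.
By R10 (it has a backbone, it satisfies condition N): it satisfies condition Z.
By R13 (it satisfies condition Z, it carries flag E): it has marker B.
By R23 (it has marker B, it has feathers): it is aquatic.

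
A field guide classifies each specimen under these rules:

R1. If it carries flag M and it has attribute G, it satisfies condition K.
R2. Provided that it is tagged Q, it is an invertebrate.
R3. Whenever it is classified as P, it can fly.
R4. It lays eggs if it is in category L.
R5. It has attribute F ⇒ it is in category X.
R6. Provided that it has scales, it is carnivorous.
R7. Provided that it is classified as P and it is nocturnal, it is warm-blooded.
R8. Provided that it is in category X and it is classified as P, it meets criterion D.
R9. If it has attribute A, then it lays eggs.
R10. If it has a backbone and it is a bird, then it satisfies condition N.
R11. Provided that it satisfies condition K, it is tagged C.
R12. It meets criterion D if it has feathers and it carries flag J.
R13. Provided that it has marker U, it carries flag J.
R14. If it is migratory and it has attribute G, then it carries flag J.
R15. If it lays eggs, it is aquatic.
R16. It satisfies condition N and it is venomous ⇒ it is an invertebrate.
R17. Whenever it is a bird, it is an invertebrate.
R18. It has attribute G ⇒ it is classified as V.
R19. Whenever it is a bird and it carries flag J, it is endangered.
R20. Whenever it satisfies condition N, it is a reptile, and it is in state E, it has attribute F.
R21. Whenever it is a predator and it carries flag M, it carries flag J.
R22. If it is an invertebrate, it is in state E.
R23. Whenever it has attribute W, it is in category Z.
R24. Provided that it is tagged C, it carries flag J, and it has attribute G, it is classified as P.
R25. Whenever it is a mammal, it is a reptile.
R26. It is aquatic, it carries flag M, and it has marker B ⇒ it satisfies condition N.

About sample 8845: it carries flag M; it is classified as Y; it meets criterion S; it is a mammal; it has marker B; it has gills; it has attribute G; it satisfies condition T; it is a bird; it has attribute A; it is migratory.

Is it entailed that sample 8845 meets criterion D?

Yes

By R1 (it carries flag M, it has attribute G): it satisfies condition K.
By R9 (it has attribute A): it lays eggs.
By R11 (it satisfies condition K): it is tagged C.
By R14 (it is migratory, it has attribute G): it carries flag J.
By R15 (it lays eggs): it is aquatic.
By R17 (it is a bird): it is an invertebrate.
By R22 (it is an invertebrate): it is in state E.
By R24 (it is tagged C, it carries flag J, it has attribute G): it is classified as P.
By R25 (it is a mammal): it is a reptile.
By R26 (it is aquatic, it carries flag M, it has marker B): it satisfies condition N.
By R20 (it satisfies condition N, it is a reptile, it is in state E): it has attribute F.
By R5 (it has attribute F): it is in category X.
By R8 (it is in category X, it is classified as P): it meets criterion D.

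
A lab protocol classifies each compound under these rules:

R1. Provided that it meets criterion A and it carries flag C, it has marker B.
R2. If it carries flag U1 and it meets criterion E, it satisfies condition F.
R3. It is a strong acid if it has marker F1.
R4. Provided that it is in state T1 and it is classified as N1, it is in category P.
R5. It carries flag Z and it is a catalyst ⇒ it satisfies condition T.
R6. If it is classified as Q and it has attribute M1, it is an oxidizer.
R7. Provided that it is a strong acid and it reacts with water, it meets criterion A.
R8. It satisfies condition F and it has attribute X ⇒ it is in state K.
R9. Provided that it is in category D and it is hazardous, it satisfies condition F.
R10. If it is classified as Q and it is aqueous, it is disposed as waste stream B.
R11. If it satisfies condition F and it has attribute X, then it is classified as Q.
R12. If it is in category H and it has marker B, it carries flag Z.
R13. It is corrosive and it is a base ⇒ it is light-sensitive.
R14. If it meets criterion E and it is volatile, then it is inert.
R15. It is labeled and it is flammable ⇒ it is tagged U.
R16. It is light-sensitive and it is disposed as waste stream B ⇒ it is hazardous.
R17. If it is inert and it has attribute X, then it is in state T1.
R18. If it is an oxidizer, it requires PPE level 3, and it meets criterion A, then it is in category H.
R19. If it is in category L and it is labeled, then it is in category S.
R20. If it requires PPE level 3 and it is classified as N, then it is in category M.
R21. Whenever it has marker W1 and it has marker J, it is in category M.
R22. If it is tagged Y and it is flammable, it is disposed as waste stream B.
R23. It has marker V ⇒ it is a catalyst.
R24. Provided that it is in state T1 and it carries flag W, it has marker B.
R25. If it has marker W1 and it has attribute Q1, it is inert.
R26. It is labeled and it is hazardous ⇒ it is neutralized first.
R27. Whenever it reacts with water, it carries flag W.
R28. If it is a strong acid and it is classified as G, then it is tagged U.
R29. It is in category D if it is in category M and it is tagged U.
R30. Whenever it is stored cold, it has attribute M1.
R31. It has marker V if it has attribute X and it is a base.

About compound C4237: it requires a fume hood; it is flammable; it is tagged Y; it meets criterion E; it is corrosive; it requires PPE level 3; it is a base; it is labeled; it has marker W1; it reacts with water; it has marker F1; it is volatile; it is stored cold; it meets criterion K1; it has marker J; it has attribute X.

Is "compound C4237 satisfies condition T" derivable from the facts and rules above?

Yes

By R3 (it has marker F1): it is a strong acid.
By R7 (it is a strong acid, it reacts with water): it meets criterion A.
By R13 (it is corrosive, it is a base): it is light-sensitive.
By R14 (it meets criterion E, it is volatile): it is inert.
By R15 (it is labeled, it is flammable): it is tagged U.
By R17 (it is inert, it has attribute X): it is in state T1.
By R21 (it has marker W1, it has marker J): it is in category M.
By R22 (it is tagged Y, it is flammable): it is disposed as waste stream B.
By R27 (it reacts with water): it carries flag W.
By R29 (it is in category M, it is tagged U): it is in category D.
By R30 (it is stored cold): it has attribute M1.
By R31 (it has attribute X, it is a base): it has marker V.
By R16 (it is light-sensitive, it is disposed as waste stream B): it is hazardous.
By R23 (it has marker V): it is a catalyst.
By R24 (it is in state T1, it carries flag W): it has marker B.
By R9 (it is in category D, it is hazardous): it satisfies condition F.
By R11 (it satisfies condition F, it has attribute X): it is classified as Q.
By R6 (it is classified as Q, it has attribute M1): it is an oxidizer.
By R18 (it is an oxidizer, it requires PPE level 3, it meets criterion A): it is in category H.
By R12 (it is in category H, it has marker B): it carries flag Z.
By R5 (it carries flag Z, it is a catalyst): it satisfies condition T.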